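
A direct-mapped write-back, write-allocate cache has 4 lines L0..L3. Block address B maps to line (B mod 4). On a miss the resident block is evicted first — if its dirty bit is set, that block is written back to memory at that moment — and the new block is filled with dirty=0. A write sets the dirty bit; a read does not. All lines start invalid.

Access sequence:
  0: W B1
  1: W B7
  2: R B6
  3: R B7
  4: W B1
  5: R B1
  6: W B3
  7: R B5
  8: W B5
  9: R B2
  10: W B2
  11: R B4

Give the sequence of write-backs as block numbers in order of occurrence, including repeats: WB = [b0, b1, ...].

WB = [7, 1]

0: W B1 → L1 miss [D]
1: W B7 → L3 miss [D]
2: R B6 → L2 miss [-]
3: R B7 → L3 hit [D]
4: W B1 → L1 hit [D]
5: R B1 → L1 hit [D]
6: W B3 → L3 miss wb→B7 [D]
7: R B5 → L1 miss wb→B1 [-]
8: W B5 → L1 hit [D]
9: R B2 → L2 miss [-]
10: W B2 → L2 hit [D]
11: R B4 → L0 miss [-]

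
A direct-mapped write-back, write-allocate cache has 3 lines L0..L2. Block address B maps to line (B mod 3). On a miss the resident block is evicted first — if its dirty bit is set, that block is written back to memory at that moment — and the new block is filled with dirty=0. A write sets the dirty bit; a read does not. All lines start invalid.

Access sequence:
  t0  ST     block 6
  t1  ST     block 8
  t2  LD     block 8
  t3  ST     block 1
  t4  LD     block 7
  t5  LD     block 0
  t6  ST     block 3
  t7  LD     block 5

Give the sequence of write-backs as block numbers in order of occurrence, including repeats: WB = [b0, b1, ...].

WB = [1, 6, 8]

0: W B6 -> L0 miss  d=D]
1: W B8 -> L2 miss  d=D]
2: R B8 -> L2 hit  d=D]
3: W B1 -> L1 miss  d=D]
4: R B7 -> L1 miss wb->B1  d=-]
5: R B0 -> L0 miss wb->B6  d=-]
6: W B3 -> L0 miss  d=D]
7: R B5 -> L2 miss wb->B8  d=-]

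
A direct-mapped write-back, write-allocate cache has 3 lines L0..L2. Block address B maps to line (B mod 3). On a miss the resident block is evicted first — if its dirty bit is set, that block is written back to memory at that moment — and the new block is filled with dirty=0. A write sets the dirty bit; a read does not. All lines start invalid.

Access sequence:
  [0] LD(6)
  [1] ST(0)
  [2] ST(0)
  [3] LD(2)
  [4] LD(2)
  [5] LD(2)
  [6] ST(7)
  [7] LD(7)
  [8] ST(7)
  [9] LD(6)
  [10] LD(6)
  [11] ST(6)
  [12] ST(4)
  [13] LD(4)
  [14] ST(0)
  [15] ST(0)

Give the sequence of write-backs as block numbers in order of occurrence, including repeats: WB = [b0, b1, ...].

0: R B6 -> L0 miss  d=-]
1: W B0 -> L0 miss  d=D]
2: W B0 -> L0 hit  d=D]
3: R B2 -> L2 miss  d=-]
4: R B2 -> L2 hit  d=-]
5: R B2 -> L2 hit  d=-]
6: W B7 -> L1 miss  d=D]
7: R B7 -> L1 hit  d=D]
8: W B7 -> L1 hit  d=D]
9: R B6 -> L0 miss wb->B0  d=-]
10: R B6 -> L0 hit  d=-]
11: W B6 -> L0 hit  d=D]
12: W B4 -> L1 miss wb->B7  d=D]
13: R B4 -> L1 hit  d=D]
14: W B0 -> L0 miss wb->B6  d=D]
15: W B0 -> L0 hit  d=D]

WB = [0, 7, 6]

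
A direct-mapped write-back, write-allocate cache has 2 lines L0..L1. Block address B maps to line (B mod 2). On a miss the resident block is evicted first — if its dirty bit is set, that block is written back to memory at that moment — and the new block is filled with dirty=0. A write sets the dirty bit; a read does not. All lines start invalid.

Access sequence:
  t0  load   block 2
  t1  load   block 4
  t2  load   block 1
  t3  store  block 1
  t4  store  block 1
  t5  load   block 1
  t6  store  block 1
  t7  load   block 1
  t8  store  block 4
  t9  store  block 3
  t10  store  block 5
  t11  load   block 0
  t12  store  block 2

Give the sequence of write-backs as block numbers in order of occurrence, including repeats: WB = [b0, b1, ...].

WB = [1, 3, 4]

  0 | R B2 → L0 miss [-]
  1 | R B4 → L0 miss [-]
  2 | R B1 → L1 miss [-]
  3 | W B1 → L1 hit [D]
  4 | W B1 → L1 hit [D]
  5 | R B1 → L1 hit [D]
  6 | W B1 → L1 hit [D]
  7 | R B1 → L1 hit [D]
  8 | W B4 → L0 hit [D]
  9 | W B3 → L1 miss wb→B1 [D]
  10 | W B5 → L1 miss wb→B3 [D]
  11 | R B0 → L0 miss wb→B4 [-]
  12 | W B2 → L0 miss [D]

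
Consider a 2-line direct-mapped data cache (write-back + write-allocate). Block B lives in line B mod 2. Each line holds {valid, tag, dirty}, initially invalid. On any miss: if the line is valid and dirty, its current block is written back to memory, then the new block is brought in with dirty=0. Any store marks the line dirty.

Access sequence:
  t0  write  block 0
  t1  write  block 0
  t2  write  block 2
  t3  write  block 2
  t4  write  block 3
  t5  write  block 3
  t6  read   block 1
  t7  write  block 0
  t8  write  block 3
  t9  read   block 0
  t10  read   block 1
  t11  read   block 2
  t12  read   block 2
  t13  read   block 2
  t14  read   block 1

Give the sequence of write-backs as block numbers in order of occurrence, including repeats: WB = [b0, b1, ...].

0: W B0 -> L0 miss  d=D]
1: W B0 -> L0 hit  d=D]
2: W B2 -> L0 miss wb->B0  d=D]
3: W B2 -> L0 hit  d=D]
4: W B3 -> L1 miss  d=D]
5: W B3 -> L1 hit  d=D]
6: R B1 -> L1 miss wb->B3  d=-]
7: W B0 -> L0 miss wb->B2  d=D]
8: W B3 -> L1 miss  d=D]
9: R B0 -> L0 hit  d=D]
10: R B1 -> L1 miss wb->B3  d=-]
11: R B2 -> L0 miss wb->B0  d=-]
12: R B2 -> L0 hit  d=-]
13: R B2 -> L0 hit  d=-]
14: R B1 -> L1 hit  d=-]

WB = [0, 3, 2, 3, 0]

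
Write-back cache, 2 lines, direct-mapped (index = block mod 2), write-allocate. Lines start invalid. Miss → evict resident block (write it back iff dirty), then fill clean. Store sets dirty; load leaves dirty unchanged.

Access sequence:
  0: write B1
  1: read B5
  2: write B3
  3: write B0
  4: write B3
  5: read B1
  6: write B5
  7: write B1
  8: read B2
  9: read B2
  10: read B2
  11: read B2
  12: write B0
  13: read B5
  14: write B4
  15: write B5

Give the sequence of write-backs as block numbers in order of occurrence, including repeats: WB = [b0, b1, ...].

0: W B1 → L1 miss [D]
1: R B5 → L1 miss wb→B1 [-]
2: W B3 → L1 miss [D]
3: W B0 → L0 miss [D]
4: W B3 → L1 hit [D]
5: R B1 → L1 miss wb→B3 [-]
6: W B5 → L1 miss [D]
7: W B1 → L1 miss wb→B5 [D]
8: R B2 → L0 miss wb→B0 [-]
9: R B2 → L0 hit [-]
10: R B2 → L0 hit [-]
11: R B2 → L0 hit [-]
12: W B0 → L0 miss [D]
13: R B5 → L1 miss wb→B1 [-]
14: W B4 → L0 miss wb→B0 [D]
15: W B5 → L1 hit [D]

WB = [1, 3, 5, 0, 1, 0]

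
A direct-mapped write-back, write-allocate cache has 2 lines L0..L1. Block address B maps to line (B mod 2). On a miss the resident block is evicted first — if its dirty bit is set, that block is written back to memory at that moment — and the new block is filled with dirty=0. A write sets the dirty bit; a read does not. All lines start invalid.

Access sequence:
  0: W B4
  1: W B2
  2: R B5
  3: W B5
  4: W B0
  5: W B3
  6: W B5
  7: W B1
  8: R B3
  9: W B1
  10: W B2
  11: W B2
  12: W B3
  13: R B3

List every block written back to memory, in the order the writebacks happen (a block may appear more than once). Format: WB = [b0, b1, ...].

WB = [4, 2, 5, 3, 5, 1, 0, 1]

  0 | W B4 → L0 miss [D]
  1 | W B2 → L0 miss wb→B4 [D]
  2 | R B5 → L1 miss [-]
  3 | W B5 → L1 hit [D]
  4 | W B0 → L0 miss wb→B2 [D]
  5 | W B3 → L1 miss wb→B5 [D]
  6 | W B5 → L1 miss wb→B3 [D]
  7 | W B1 → L1 miss wb→B5 [D]
  8 | R B3 → L1 miss wb→B1 [-]
  9 | W B1 → L1 miss [D]
  10 | W B2 → L0 miss wb→B0 [D]
  11 | W B2 → L0 hit [D]
  12 | W B3 → L1 miss wb→B1 [D]
  13 | R B3 → L1 hit [D]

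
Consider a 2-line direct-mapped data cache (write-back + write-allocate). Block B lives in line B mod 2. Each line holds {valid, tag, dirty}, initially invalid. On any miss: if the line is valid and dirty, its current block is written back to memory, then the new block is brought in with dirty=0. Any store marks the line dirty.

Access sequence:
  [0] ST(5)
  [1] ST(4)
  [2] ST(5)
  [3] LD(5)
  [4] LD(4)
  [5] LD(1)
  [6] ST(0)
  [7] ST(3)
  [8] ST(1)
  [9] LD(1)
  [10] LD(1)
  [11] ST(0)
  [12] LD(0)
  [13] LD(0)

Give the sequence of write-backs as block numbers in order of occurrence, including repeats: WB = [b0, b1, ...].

0: W B5 -> L1 miss  d=D]
1: W B4 -> L0 miss  d=D]
2: W B5 -> L1 hit  d=D]
3: R B5 -> L1 hit  d=D]
4: R B4 -> L0 hit  d=D]
5: R B1 -> L1 miss wb->B5  d=-]
6: W B0 -> L0 miss wb->B4  d=D]
7: W B3 -> L1 miss  d=D]
8: W B1 -> L1 miss wb->B3  d=D]
9: R B1 -> L1 hit  d=D]
10: R B1 -> L1 hit  d=D]
11: W B0 -> L0 hit  d=D]
12: R B0 -> L0 hit  d=D]
13: R B0 -> L0 hit  d=D]

WB = [5, 4, 3]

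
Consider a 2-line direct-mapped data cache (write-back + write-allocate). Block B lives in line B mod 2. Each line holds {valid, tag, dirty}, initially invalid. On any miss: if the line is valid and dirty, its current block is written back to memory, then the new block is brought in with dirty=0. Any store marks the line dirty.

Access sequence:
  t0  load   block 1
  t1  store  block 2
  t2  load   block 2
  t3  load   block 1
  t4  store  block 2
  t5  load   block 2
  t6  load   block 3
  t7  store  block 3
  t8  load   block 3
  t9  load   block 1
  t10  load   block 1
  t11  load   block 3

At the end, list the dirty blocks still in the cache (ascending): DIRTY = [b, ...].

0: R B1 -> L1 miss  d=-]
1: W B2 -> L0 miss  d=D]
2: R B2 -> L0 hit  d=D]
3: R B1 -> L1 hit  d=-]
4: W B2 -> L0 hit  d=D]
5: R B2 -> L0 hit  d=D]
6: R B3 -> L1 miss  d=-]
7: W B3 -> L1 hit  d=D]
8: R B3 -> L1 hit  d=D]
9: R B1 -> L1 miss wb->B3  d=-]
10: R B1 -> L1 hit  d=-]
11: R B3 -> L1 miss  d=-]

DIRTY = [2]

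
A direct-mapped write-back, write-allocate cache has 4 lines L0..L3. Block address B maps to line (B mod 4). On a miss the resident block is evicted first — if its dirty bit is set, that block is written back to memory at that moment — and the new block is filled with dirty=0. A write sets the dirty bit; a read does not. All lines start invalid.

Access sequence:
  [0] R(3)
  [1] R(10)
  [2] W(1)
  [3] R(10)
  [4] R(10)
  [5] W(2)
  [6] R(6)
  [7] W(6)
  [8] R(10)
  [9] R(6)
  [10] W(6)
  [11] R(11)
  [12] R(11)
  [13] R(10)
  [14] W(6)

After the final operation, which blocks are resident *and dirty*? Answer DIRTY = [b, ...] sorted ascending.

0: R B3 → L3 miss [-]
1: R B10 → L2 miss [-]
2: W B1 → L1 miss [D]
3: R B10 → L2 hit [-]
4: R B10 → L2 hit [-]
5: W B2 → L2 miss [D]
6: R B6 → L2 miss wb→B2 [-]
7: W B6 → L2 hit [D]
8: R B10 → L2 miss wb→B6 [-]
9: R B6 → L2 miss [-]
10: W B6 → L2 hit [D]
11: R B11 → L3 miss [-]
12: R B11 → L3 hit [-]
13: R B10 → L2 miss wb→B6 [-]
14: W B6 → L2 miss [D]

DIRTY = [1, 6]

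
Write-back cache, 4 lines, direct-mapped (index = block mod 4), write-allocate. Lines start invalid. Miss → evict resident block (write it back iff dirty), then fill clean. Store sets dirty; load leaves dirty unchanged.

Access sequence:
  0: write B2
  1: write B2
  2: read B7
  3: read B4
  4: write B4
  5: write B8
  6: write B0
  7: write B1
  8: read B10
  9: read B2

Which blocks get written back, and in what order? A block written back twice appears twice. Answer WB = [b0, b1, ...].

WB = [4, 8, 2]

0: W B2 → L2 miss [D]
1: W B2 → L2 hit [D]
2: R B7 → L3 miss [-]
3: R B4 → L0 miss [-]
4: W B4 → L0 hit [D]
5: W B8 → L0 miss wb→B4 [D]
6: W B0 → L0 miss wb→B8 [D]
7: W B1 → L1 miss [D]
8: R B10 → L2 miss wb→B2 [-]
9: R B2 → L2 miss [-]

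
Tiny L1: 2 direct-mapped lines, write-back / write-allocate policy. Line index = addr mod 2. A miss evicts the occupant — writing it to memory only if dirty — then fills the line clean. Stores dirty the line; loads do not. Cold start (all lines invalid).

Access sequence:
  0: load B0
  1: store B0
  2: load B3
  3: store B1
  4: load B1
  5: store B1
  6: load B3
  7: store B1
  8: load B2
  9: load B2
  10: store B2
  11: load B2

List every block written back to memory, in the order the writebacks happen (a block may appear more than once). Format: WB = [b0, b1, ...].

WB = [1, 0]

0: R B0 -> L0 miss  d=-]
1: W B0 -> L0 hit  d=D]
2: R B3 -> L1 miss  d=-]
3: W B1 -> L1 miss  d=D]
4: R B1 -> L1 hit  d=D]
5: W B1 -> L1 hit  d=D]
6: R B3 -> L1 miss wb->B1  d=-]
7: W B1 -> L1 miss  d=D]
8: R B2 -> L0 miss wb->B0  d=-]
9: R B2 -> L0 hit  d=-]
10: W B2 -> L0 hit  d=D]
11: R B2 -> L0 hit  d=D]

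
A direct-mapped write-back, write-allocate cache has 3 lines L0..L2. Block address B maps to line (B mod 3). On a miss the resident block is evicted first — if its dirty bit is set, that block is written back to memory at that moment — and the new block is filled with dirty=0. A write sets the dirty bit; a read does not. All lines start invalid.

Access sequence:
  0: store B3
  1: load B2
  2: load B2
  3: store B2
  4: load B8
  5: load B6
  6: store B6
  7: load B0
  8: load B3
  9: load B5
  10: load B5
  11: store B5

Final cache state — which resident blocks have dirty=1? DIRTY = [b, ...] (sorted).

0: W B3 -> L0 miss  d=D]
1: R B2 -> L2 miss  d=-]
2: R B2 -> L2 hit  d=-]
3: W B2 -> L2 hit  d=D]
4: R B8 -> L2 miss wb->B2  d=-]
5: R B6 -> L0 miss wb->B3  d=-]
6: W B6 -> L0 hit  d=D]
7: R B0 -> L0 miss wb->B6  d=-]
8: R B3 -> L0 miss  d=-]
9: R B5 -> L2 miss  d=-]
10: R B5 -> L2 hit  d=-]
11: W B5 -> L2 hit  d=D]

DIRTY = [5]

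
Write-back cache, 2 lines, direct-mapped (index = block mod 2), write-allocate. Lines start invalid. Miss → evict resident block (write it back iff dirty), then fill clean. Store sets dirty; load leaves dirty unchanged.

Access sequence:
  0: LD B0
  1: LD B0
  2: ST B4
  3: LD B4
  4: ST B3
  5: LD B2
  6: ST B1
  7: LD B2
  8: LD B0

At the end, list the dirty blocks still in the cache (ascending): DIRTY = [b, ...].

DIRTY = [1]

0: R B0 -> L0 miss  d=-]
1: R B0 -> L0 hit  d=-]
2: W B4 -> L0 miss  d=D]
3: R B4 -> L0 hit  d=D]
4: W B3 -> L1 miss  d=D]
5: R B2 -> L0 miss wb->B4  d=-]
6: W B1 -> L1 miss wb->B3  d=D]
7: R B2 -> L0 hit  d=-]
8: R B0 -> L0 miss  d=-]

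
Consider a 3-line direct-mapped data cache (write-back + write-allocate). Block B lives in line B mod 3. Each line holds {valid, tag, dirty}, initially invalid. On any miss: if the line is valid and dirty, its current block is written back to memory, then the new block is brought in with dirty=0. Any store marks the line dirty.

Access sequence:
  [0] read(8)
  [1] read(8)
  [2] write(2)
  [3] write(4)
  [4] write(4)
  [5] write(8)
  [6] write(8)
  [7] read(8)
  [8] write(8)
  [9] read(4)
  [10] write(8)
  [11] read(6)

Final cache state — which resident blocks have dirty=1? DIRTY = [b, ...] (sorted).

DIRTY = [4, 8]

  0 | R B8 → L2 miss [-]
  1 | R B8 → L2 hit [-]
  2 | W B2 → L2 miss [D]
  3 | W B4 → L1 miss [D]
  4 | W B4 → L1 hit [D]
  5 | W B8 → L2 miss wb→B2 [D]
  6 | W B8 → L2 hit [D]
  7 | R B8 → L2 hit [D]
  8 | W B8 → L2 hit [D]
  9 | R B4 → L1 hit [D]
  10 | W B8 → L2 hit [D]
  11 | R B6 → L0 miss [-]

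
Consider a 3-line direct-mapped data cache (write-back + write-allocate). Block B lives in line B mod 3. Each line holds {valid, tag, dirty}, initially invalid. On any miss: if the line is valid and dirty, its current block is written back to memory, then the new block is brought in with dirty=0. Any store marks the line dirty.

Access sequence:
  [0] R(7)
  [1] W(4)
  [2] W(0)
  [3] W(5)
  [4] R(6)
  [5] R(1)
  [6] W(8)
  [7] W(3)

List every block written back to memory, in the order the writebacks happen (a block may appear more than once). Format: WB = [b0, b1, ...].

0: R B7 → L1 miss [-]
1: W B4 → L1 miss [D]
2: W B0 → L0 miss [D]
3: W B5 → L2 miss [D]
4: R B6 → L0 miss wb→B0 [-]
5: R B1 → L1 miss wb→B4 [-]
6: W B8 → L2 miss wb→B5 [D]
7: W B3 → L0 miss [D]

WB = [0, 4, 5]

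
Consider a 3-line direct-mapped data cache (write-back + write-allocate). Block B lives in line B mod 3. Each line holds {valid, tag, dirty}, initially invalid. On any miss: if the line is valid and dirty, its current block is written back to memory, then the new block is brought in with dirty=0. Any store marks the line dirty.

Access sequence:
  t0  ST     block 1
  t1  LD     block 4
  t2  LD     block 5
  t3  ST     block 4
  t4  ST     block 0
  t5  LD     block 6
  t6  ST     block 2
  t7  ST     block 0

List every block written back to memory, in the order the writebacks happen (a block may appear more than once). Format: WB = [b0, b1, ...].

  0 | W B1 → L1 miss [D]
  1 | R B4 → L1 miss wb→B1 [-]
  2 | R B5 → L2 miss [-]
  3 | W B4 → L1 hit [D]
  4 | W B0 → L0 miss [D]
  5 | R B6 → L0 miss wb→B0 [-]
  6 | W B2 → L2 miss [D]
  7 | W B0 → L0 miss [D]

WB = [1, 0]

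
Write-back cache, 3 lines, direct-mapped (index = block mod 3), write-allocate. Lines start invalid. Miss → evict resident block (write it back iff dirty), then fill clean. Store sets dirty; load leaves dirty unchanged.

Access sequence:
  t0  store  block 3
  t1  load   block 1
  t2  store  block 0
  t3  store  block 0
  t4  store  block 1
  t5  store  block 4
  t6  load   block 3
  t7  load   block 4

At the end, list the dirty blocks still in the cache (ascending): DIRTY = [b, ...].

DIRTY = [4]

0: W B3 -> L0 miss  d=D]
1: R B1 -> L1 miss  d=-]
2: W B0 -> L0 miss wb->B3  d=D]
3: W B0 -> L0 hit  d=D]
4: W B1 -> L1 hit  d=D]
5: W B4 -> L1 miss wb->B1  d=D]
6: R B3 -> L0 miss wb->B0  d=-]
7: R B4 -> L1 hit  d=D]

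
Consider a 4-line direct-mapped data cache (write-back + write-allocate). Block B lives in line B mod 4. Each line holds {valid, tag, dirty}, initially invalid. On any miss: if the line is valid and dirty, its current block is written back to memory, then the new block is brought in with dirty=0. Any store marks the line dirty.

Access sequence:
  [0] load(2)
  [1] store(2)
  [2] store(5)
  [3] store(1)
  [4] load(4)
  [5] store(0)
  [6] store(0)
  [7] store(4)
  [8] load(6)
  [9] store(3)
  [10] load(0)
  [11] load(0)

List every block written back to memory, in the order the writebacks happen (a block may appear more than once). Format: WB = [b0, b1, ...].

  0 | R B2 → L2 miss [-]
  1 | W B2 → L2 hit [D]
  2 | W B5 → L1 miss [D]
  3 | W B1 → L1 miss wb→B5 [D]
  4 | R B4 → L0 miss [-]
  5 | W B0 → L0 miss [D]
  6 | W B0 → L0 hit [D]
  7 | W B4 → L0 miss wb→B0 [D]
  8 | R B6 → L2 miss wb→B2 [-]
  9 | W B3 → L3 miss [D]
  10 | R B0 → L0 miss wb→B4 [-]
  11 | R B0 → L0 hit [-]

WB = [5, 0, 2, 4]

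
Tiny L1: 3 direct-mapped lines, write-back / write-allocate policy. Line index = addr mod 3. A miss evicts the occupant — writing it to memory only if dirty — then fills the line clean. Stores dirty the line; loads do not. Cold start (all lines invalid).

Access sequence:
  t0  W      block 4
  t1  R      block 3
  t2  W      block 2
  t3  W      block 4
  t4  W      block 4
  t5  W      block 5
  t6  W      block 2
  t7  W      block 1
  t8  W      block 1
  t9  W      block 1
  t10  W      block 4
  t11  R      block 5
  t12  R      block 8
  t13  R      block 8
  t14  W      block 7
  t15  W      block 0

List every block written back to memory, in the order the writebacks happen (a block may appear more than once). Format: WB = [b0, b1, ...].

0: W B4 → L1 miss [D]
1: R B3 → L0 miss [-]
2: W B2 → L2 miss [D]
3: W B4 → L1 hit [D]
4: W B4 → L1 hit [D]
5: W B5 → L2 miss wb→B2 [D]
6: W B2 → L2 miss wb→B5 [D]
7: W B1 → L1 miss wb→B4 [D]
8: W B1 → L1 hit [D]
9: W B1 → L1 hit [D]
10: W B4 → L1 miss wb→B1 [D]
11: R B5 → L2 miss wb→B2 [-]
12: R B8 → L2 miss [-]
13: R B8 → L2 hit [-]
14: W B7 → L1 miss wb→B4 [D]
15: W B0 → L0 miss [D]

WB = [2, 5, 4, 1, 2, 4]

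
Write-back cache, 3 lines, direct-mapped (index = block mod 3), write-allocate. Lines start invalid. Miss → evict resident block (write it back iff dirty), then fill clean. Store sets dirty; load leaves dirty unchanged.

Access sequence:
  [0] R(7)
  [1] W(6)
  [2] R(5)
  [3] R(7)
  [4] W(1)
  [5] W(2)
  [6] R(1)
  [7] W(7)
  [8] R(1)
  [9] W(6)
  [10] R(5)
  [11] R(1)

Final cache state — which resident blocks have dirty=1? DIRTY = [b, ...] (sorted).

0: R B7 -> L1 miss  d=-]
1: W B6 -> L0 miss  d=D]
2: R B5 -> L2 miss  d=-]
3: R B7 -> L1 hit  d=-]
4: W B1 -> L1 miss  d=D]
5: W B2 -> L2 miss  d=D]
6: R B1 -> L1 hit  d=D]
7: W B7 -> L1 miss wb->B1  d=D]
8: R B1 -> L1 miss wb->B7  d=-]
9: W B6 -> L0 hit  d=D]
10: R B5 -> L2 miss wb->B2  d=-]
11: R B1 -> L1 hit  d=-]

DIRTY = [6]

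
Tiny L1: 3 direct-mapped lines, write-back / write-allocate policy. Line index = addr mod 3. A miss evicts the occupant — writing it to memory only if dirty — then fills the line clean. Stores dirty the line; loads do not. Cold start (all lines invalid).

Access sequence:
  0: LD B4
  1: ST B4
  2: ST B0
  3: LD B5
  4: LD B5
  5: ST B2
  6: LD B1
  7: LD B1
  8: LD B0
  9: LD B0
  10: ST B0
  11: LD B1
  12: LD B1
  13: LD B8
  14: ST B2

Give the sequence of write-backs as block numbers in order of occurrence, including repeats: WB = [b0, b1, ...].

0: R B4 → L1 miss [-]
1: W B4 → L1 hit [D]
2: W B0 → L0 miss [D]
3: R B5 → L2 miss [-]
4: R B5 → L2 hit [-]
5: W B2 → L2 miss [D]
6: R B1 → L1 miss wb→B4 [-]
7: R B1 → L1 hit [-]
8: R B0 → L0 hit [D]
9: R B0 → L0 hit [D]
10: W B0 → L0 hit [D]
11: R B1 → L1 hit [-]
12: R B1 → L1 hit [-]
13: R B8 → L2 miss wb→B2 [-]
14: W B2 → L2 miss [D]

WB = [4, 2]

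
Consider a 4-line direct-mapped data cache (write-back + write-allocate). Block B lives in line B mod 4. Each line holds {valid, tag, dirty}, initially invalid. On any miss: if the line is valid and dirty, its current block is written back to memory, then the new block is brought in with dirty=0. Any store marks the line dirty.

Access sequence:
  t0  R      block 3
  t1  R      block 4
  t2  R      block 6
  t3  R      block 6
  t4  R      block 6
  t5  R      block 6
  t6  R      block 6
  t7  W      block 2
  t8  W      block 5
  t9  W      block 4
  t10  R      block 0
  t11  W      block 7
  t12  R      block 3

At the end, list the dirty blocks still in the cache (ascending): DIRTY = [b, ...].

DIRTY = [2, 5]

0: R B3 -> L3 miss  d=-]
1: R B4 -> L0 miss  d=-]
2: R B6 -> L2 miss  d=-]
3: R B6 -> L2 hit  d=-]
4: R B6 -> L2 hit  d=-]
5: R B6 -> L2 hit  d=-]
6: R B6 -> L2 hit  d=-]
7: W B2 -> L2 miss  d=D]
8: W B5 -> L1 miss  d=D]
9: W B4 -> L0 hit  d=D]
10: R B0 -> L0 miss wb->B4  d=-]
11: W B7 -> L3 miss  d=D]
12: R B3 -> L3 miss wb->B7  d=-]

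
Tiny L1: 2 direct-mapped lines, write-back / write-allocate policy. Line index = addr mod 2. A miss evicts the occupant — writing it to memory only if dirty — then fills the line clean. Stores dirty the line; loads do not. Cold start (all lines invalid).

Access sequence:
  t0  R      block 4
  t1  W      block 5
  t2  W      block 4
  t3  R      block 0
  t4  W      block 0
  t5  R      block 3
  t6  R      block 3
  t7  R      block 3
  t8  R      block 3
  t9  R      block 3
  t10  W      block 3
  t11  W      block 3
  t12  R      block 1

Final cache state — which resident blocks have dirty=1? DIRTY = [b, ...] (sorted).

  0 | R B4 → L0 miss [-]
  1 | W B5 → L1 miss [D]
  2 | W B4 → L0 hit [D]
  3 | R B0 → L0 miss wb→B4 [-]
  4 | W B0 → L0 hit [D]
  5 | R B3 → L1 miss wb→B5 [-]
  6 | R B3 → L1 hit [-]
  7 | R B3 → L1 hit [-]
  8 | R B3 → L1 hit [-]
  9 | R B3 → L1 hit [-]
  10 | W B3 → L1 hit [D]
  11 | W B3 → L1 hit [D]
  12 | R B1 → L1 miss wb→B3 [-]

DIRTY = [0]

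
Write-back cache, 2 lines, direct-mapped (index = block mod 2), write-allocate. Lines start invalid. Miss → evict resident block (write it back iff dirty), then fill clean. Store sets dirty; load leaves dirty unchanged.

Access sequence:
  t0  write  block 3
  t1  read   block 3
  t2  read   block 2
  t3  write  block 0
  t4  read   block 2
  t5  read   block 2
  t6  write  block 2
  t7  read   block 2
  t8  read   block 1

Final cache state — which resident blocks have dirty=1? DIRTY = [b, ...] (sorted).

DIRTY = [2]

0: W B3 → L1 miss [D]
1: R B3 → L1 hit [D]
2: R B2 → L0 miss [-]
3: W B0 → L0 miss [D]
4: R B2 → L0 miss wb→B0 [-]
5: R B2 → L0 hit [-]
6: W B2 → L0 hit [D]
7: R B2 → L0 hit [D]
8: R B1 → L1 miss wb→B3 [-]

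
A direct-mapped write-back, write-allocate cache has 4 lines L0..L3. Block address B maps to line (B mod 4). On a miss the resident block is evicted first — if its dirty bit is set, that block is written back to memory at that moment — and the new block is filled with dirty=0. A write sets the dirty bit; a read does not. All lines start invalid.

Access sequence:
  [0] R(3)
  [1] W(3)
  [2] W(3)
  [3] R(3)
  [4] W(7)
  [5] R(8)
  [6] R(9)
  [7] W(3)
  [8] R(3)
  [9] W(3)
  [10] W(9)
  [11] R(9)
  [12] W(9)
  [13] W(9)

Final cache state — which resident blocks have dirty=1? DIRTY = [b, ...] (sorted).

0: R B3 -> L3 miss  d=-]
1: W B3 -> L3 hit  d=D]
2: W B3 -> L3 hit  d=D]
3: R B3 -> L3 hit  d=D]
4: W B7 -> L3 miss wb->B3  d=D]
5: R B8 -> L0 miss  d=-]
6: R B9 -> L1 miss  d=-]
7: W B3 -> L3 miss wb->B7  d=D]
8: R B3 -> L3 hit  d=D]
9: W B3 -> L3 hit  d=D]
10: W B9 -> L1 hit  d=D]
11: R B9 -> L1 hit  d=D]
12: W B9 -> L1 hit  d=D]
13: W B9 -> L1 hit  d=D]

DIRTY = [3, 9]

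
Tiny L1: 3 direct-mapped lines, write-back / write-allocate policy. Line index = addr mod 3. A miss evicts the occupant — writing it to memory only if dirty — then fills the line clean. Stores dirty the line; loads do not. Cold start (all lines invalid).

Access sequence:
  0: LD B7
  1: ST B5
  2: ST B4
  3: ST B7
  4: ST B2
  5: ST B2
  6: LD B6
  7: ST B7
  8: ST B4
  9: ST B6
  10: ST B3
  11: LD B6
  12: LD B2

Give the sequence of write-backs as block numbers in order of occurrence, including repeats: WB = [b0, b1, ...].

  0 | R B7 → L1 miss [-]
  1 | W B5 → L2 miss [D]
  2 | W B4 → L1 miss [D]
  3 | W B7 → L1 miss wb→B4 [D]
  4 | W B2 → L2 miss wb→B5 [D]
  5 | W B2 → L2 hit [D]
  6 | R B6 → L0 miss [-]
  7 | W B7 → L1 hit [D]
  8 | W B4 → L1 miss wb→B7 [D]
  9 | W B6 → L0 hit [D]
  10 | W B3 → L0 miss wb→B6 [D]
  11 | R B6 → L0 miss wb→B3 [-]
  12 | R B2 → L2 hit [D]

WB = [4, 5, 7, 6, 3]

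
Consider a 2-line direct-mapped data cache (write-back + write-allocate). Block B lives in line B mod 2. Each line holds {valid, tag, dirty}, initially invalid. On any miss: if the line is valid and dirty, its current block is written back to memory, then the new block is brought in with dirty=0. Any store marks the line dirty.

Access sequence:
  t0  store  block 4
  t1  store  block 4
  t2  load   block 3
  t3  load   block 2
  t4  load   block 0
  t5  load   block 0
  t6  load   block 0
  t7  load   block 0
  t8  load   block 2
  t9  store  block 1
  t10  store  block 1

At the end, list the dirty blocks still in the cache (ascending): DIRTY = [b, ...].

DIRTY = [1]

0: W B4 → L0 miss [D]
1: W B4 → L0 hit [D]
2: R B3 → L1 miss [-]
3: R B2 → L0 miss wb→B4 [-]
4: R B0 → L0 miss [-]
5: R B0 → L0 hit [-]
6: R B0 → L0 hit [-]
7: R B0 → L0 hit [-]
8: R B2 → L0 miss [-]
9: W B1 → L1 miss [D]
10: W B1 → L1 hit [D]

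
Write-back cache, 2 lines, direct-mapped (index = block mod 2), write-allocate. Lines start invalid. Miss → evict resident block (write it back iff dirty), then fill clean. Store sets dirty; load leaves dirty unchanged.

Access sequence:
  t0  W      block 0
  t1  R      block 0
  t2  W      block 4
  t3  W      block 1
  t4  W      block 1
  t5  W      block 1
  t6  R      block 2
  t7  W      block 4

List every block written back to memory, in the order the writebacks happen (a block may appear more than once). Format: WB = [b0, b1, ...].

WB = [0, 4]

  0 | W B0 → L0 miss [D]
  1 | R B0 → L0 hit [D]
  2 | W B4 → L0 miss wb→B0 [D]
  3 | W B1 → L1 miss [D]
  4 | W B1 → L1 hit [D]
  5 | W B1 → L1 hit [D]
  6 | R B2 → L0 miss wb→B4 [-]
  7 | W B4 → L0 miss [D]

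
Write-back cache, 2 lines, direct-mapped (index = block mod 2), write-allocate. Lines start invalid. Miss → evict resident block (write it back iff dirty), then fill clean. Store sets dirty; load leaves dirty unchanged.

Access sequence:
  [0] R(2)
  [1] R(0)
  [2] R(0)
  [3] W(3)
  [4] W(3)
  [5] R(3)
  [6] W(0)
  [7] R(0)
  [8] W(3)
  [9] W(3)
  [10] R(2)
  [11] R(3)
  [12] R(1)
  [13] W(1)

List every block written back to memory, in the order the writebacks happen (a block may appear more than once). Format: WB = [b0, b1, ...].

WB = [0, 3]

0: R B2 → L0 miss [-]
1: R B0 → L0 miss [-]
2: R B0 → L0 hit [-]
3: W B3 → L1 miss [D]
4: W B3 → L1 hit [D]
5: R B3 → L1 hit [D]
6: W B0 → L0 hit [D]
7: R B0 → L0 hit [D]
8: W B3 → L1 hit [D]
9: W B3 → L1 hit [D]
10: R B2 → L0 miss wb→B0 [-]
11: R B3 → L1 hit [D]
12: R B1 → L1 miss wb→B3 [-]
13: W B1 → L1 hit [D]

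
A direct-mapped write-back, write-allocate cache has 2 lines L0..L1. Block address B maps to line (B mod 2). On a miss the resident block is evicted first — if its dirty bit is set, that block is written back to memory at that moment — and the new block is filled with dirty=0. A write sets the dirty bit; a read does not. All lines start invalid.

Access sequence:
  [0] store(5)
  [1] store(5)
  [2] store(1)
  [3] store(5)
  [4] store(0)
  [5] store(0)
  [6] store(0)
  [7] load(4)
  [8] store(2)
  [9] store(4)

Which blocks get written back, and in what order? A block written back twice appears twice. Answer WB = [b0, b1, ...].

WB = [5, 1, 0, 2]

  0 | W B5 → L1 miss [D]
  1 | W B5 → L1 hit [D]
  2 | W B1 → L1 miss wb→B5 [D]
  3 | W B5 → L1 miss wb→B1 [D]
  4 | W B0 → L0 miss [D]
  5 | W B0 → L0 hit [D]
  6 | W B0 → L0 hit [D]
  7 | R B4 → L0 miss wb→B0 [-]
  8 | W B2 → L0 miss [D]
  9 | W B4 → L0 miss wb→B2 [D]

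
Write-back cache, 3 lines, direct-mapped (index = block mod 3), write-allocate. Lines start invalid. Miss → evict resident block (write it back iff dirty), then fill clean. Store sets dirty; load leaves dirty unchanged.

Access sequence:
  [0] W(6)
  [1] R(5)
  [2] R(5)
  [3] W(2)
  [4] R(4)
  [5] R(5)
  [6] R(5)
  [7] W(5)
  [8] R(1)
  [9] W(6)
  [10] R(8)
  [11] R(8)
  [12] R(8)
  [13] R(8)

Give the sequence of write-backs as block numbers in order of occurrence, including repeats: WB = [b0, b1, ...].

WB = [2, 5]

  0 | W B6 → L0 miss [D]
  1 | R B5 → L2 miss [-]
  2 | R B5 → L2 hit [-]
  3 | W B2 → L2 miss [D]
  4 | R B4 → L1 miss [-]
  5 | R B5 → L2 miss wb→B2 [-]
  6 | R B5 → L2 hit [-]
  7 | W B5 → L2 hit [D]
  8 | R B1 → L1 miss [-]
  9 | W B6 → L0 hit [D]
  10 | R B8 → L2 miss wb→B5 [-]
  11 | R B8 → L2 hit [-]
  12 | R B8 → L2 hit [-]
  13 | R B8 → L2 hit [-]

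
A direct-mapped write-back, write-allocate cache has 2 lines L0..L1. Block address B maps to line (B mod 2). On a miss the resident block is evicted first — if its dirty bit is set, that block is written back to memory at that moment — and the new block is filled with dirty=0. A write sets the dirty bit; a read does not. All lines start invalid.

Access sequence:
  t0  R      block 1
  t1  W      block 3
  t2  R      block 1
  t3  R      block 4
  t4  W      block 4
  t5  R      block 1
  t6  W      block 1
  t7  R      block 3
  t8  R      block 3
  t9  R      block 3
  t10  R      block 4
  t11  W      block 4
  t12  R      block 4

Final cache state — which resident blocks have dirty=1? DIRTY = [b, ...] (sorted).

0: R B1 → L1 miss [-]
1: W B3 → L1 miss [D]
2: R B1 → L1 miss wb→B3 [-]
3: R B4 → L0 miss [-]
4: W B4 → L0 hit [D]
5: R B1 → L1 hit [-]
6: W B1 → L1 hit [D]
7: R B3 → L1 miss wb→B1 [-]
8: R B3 → L1 hit [-]
9: R B3 → L1 hit [-]
10: R B4 → L0 hit [D]
11: W B4 → L0 hit [D]
12: R B4 → L0 hit [D]

DIRTY = [4]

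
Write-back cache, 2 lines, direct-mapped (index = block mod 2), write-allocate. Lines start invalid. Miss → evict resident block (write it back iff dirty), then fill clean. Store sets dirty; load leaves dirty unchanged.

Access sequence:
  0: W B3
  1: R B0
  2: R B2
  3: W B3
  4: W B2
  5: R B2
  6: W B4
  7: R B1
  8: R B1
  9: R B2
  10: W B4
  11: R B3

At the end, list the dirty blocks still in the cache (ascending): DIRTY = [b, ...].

DIRTY = [4]

  0 | W B3 → L1 miss [D]
  1 | R B0 → L0 miss [-]
  2 | R B2 → L0 miss [-]
  3 | W B3 → L1 hit [D]
  4 | W B2 → L0 hit [D]
  5 | R B2 → L0 hit [D]
  6 | W B4 → L0 miss wb→B2 [D]
  7 | R B1 → L1 miss wb→B3 [-]
  8 | R B1 → L1 hit [-]
  9 | R B2 → L0 miss wb→B4 [-]
  10 | W B4 → L0 miss [D]
  11 | R B3 → L1 miss [-]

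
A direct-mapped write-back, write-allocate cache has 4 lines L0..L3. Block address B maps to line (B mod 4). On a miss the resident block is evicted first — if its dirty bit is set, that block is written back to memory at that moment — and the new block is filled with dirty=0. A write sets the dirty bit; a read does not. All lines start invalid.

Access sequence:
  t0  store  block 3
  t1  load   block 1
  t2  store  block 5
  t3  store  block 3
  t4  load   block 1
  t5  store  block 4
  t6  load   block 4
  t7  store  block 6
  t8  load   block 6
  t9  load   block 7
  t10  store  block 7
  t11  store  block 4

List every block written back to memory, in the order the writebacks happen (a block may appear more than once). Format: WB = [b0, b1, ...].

WB = [5, 3]

0: W B3 -> L3 miss  d=D]
1: R B1 -> L1 miss  d=-]
2: W B5 -> L1 miss  d=D]
3: W B3 -> L3 hit  d=D]
4: R B1 -> L1 miss wb->B5  d=-]
5: W B4 -> L0 miss  d=D]
6: R B4 -> L0 hit  d=D]
7: W B6 -> L2 miss  d=D]
8: R B6 -> L2 hit  d=D]
9: R B7 -> L3 miss wb->B3  d=-]
10: W B7 -> L3 hit  d=D]
11: W B4 -> L0 hit  d=D]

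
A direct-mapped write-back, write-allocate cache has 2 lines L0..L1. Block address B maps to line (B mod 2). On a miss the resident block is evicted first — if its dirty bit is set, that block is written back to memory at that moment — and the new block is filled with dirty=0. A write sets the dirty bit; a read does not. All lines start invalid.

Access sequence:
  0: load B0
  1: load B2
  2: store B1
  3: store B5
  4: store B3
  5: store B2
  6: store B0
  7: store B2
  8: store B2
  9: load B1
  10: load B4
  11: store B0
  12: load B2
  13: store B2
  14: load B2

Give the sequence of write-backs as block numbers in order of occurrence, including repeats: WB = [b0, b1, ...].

WB = [1, 5, 2, 0, 3, 2, 0]

  0 | R B0 → L0 miss [-]
  1 | R B2 → L0 miss [-]
  2 | W B1 → L1 miss [D]
  3 | W B5 → L1 miss wb→B1 [D]
  4 | W B3 → L1 miss wb→B5 [D]
  5 | W B2 → L0 hit [D]
  6 | W B0 → L0 miss wb→B2 [D]
  7 | W B2 → L0 miss wb→B0 [D]
  8 | W B2 → L0 hit [D]
  9 | R B1 → L1 miss wb→B3 [-]
  10 | R B4 → L0 miss wb→B2 [-]
  11 | W B0 → L0 miss [D]
  12 | R B2 → L0 miss wb→B0 [-]
  13 | W B2 → L0 hit [D]
  14 | R B2 → L0 hit [D]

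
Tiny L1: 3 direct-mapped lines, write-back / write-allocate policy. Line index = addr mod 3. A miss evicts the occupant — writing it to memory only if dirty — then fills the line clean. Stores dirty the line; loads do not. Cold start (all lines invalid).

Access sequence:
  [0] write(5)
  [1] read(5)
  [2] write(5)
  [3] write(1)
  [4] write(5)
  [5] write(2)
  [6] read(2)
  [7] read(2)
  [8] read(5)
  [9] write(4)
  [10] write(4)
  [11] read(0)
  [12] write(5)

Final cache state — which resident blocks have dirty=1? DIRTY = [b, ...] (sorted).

  0 | W B5 → L2 miss [D]
  1 | R B5 → L2 hit [D]
  2 | W B5 → L2 hit [D]
  3 | W B1 → L1 miss [D]
  4 | W B5 → L2 hit [D]
  5 | W B2 → L2 miss wb→B5 [D]
  6 | R B2 → L2 hit [D]
  7 | R B2 → L2 hit [D]
  8 | R B5 → L2 miss wb→B2 [-]
  9 | W B4 → L1 miss wb→B1 [D]
  10 | W B4 → L1 hit [D]
  11 | R B0 → L0 miss [-]
  12 | W B5 → L2 hit [D]

DIRTY = [4, 5]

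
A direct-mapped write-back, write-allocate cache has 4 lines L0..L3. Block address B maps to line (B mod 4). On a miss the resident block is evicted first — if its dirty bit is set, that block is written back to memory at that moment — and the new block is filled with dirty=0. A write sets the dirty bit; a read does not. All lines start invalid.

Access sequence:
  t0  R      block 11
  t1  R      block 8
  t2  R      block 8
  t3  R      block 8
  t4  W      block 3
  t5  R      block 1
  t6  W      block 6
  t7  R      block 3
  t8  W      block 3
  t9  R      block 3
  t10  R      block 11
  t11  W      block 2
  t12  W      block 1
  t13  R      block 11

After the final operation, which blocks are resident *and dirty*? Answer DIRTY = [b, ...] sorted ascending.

0: R B11 -> L3 miss  d=-]
1: R B8 -> L0 miss  d=-]
2: R B8 -> L0 hit  d=-]
3: R B8 -> L0 hit  d=-]
4: W B3 -> L3 miss  d=D]
5: R B1 -> L1 miss  d=-]
6: W B6 -> L2 miss  d=D]
7: R B3 -> L3 hit  d=D]
8: W B3 -> L3 hit  d=D]
9: R B3 -> L3 hit  d=D]
10: R B11 -> L3 miss wb->B3  d=-]
11: W B2 -> L2 miss wb->B6  d=D]
12: W B1 -> L1 hit  d=D]
13: R B11 -> L3 hit  d=-]

DIRTY = [1, 2]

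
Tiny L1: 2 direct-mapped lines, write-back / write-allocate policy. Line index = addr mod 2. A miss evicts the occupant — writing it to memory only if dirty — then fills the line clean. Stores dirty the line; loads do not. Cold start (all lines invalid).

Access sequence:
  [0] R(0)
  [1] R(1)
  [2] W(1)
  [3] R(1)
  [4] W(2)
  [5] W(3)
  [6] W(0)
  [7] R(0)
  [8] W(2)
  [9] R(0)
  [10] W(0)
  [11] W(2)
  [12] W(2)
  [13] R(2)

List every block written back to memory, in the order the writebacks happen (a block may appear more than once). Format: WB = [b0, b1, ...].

WB = [1, 2, 0, 2, 0]

  0 | R B0 → L0 miss [-]
  1 | R B1 → L1 miss [-]
  2 | W B1 → L1 hit [D]
  3 | R B1 → L1 hit [D]
  4 | W B2 → L0 miss [D]
  5 | W B3 → L1 miss wb→B1 [D]
  6 | W B0 → L0 miss wb→B2 [D]
  7 | R B0 → L0 hit [D]
  8 | W B2 → L0 miss wb→B0 [D]
  9 | R B0 → L0 miss wb→B2 [-]
  10 | W B0 → L0 hit [D]
  11 | W B2 → L0 miss wb→B0 [D]
  12 | W B2 → L0 hit [D]
  13 | R B2 → L0 hit [D]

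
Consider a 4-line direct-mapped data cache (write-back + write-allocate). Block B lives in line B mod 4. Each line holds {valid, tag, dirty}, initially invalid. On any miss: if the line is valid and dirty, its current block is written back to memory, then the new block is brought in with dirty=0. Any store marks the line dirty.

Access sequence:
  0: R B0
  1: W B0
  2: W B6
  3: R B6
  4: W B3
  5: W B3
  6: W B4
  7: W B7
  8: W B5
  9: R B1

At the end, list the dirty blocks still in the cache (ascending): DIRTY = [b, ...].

DIRTY = [4, 6, 7]

  0 | R B0 → L0 miss [-]
  1 | W B0 → L0 hit [D]
  2 | W B6 → L2 miss [D]
  3 | R B6 → L2 hit [D]
  4 | W B3 → L3 miss [D]
  5 | W B3 → L3 hit [D]
  6 | W B4 → L0 miss wb→B0 [D]
  7 | W B7 → L3 miss wb→B3 [D]
  8 | W B5 → L1 miss [D]
  9 | R B1 → L1 miss wb→B5 [-]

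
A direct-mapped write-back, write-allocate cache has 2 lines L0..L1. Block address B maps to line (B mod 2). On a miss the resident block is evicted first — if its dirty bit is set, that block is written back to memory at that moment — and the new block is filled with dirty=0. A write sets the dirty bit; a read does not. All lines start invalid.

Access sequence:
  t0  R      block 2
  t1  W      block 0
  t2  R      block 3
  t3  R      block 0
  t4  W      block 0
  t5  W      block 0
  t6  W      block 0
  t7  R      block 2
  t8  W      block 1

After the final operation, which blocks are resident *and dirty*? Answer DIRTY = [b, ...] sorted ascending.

  0 | R B2 → L0 miss [-]
  1 | W B0 → L0 miss [D]
  2 | R B3 → L1 miss [-]
  3 | R B0 → L0 hit [D]
  4 | W B0 → L0 hit [D]
  5 | W B0 → L0 hit [D]
  6 | W B0 → L0 hit [D]
  7 | R B2 → L0 miss wb→B0 [-]
  8 | W B1 → L1 miss [D]

DIRTY = [1]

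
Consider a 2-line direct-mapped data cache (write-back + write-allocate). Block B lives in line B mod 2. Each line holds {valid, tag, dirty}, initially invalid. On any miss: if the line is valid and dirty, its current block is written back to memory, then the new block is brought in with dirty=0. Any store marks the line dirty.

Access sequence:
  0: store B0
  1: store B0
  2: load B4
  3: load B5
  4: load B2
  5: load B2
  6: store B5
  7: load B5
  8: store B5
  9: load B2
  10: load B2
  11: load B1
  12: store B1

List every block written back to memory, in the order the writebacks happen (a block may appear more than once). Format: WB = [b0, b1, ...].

WB = [0, 5]

  0 | W B0 → L0 miss [D]
  1 | W B0 → L0 hit [D]
  2 | R B4 → L0 miss wb→B0 [-]
  3 | R B5 → L1 miss [-]
  4 | R B2 → L0 miss [-]
  5 | R B2 → L0 hit [-]
  6 | W B5 → L1 hit [D]
  7 | R B5 → L1 hit [D]
  8 | W B5 → L1 hit [D]
  9 | R B2 → L0 hit [-]
  10 | R B2 → L0 hit [-]
  11 | R B1 → L1 miss wb→B5 [-]
  12 | W B1 → L1 hit [D]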